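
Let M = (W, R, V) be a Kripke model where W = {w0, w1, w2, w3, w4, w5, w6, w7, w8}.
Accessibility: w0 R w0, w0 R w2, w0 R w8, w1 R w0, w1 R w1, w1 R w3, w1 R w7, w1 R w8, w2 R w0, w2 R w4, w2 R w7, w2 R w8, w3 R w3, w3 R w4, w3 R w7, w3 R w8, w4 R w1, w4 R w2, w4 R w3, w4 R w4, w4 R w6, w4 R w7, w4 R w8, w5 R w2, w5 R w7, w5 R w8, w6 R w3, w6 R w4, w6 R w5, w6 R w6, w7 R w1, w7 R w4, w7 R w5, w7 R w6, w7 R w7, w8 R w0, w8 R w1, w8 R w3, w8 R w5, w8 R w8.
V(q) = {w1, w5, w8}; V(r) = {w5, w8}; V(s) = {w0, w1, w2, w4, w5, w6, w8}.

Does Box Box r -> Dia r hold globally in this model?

Let φ = Box Box r -> Dia r. Evaluate φ at each world:
  w0 (successors {w0, w2, w8}): φ is true.
  w1 (successors {w0, w1, w3, w7, w8}): φ is true.
  w2 (successors {w0, w4, w7, w8}): φ is true.
  w3 (successors {w3, w4, w7, w8}): φ is true.
  w4 (successors {w1, w2, w3, w4, w6, w7, w8}): φ is true.
  w5 (successors {w2, w7, w8}): φ is true.
  w6 (successors {w3, w4, w5, w6}): φ is true.
  w7 (successors {w1, w4, w5, w6, w7}): φ is true.
  w8 (successors {w0, w1, w3, w5, w8}): φ is true.
For instance, at w6:
  At w6: Box Box r is false, Dia r is true, so Box Box r -> Dia r is true.
    At w6: Box Box r requires Box r at every successor {w3, w4, w5, w6}.
      Box r fails at w3, so Box Box r is false at w6.
    At w6: Dia r requires r at some successor in {w3, w4, w5, w6}.
      r holds at w5, so Dia r is true at w6.

Yes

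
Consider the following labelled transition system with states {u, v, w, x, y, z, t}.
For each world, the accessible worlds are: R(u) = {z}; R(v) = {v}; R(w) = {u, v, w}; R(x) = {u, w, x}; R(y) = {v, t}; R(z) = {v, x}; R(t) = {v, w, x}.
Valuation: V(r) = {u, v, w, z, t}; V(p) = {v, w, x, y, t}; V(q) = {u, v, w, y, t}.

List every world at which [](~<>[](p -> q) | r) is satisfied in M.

Recall that []ψ holds at a world iff ψ holds at every accessible world, and <>ψ holds iff ψ holds at some accessible world.
Let φ = [](~<>[](p -> q) | r). Evaluate φ at each world:
  u (successors {z}): φ is true.
  v (successors {v}): φ is true.
  w (successors {u, v, w}): φ is true.
  x (successors {u, w, x}): φ is false.
  y (successors {v, t}): φ is true.
  z (successors {v, x}): φ is false.
  t (successors {v, w, x}): φ is false.
For instance, at y:
  At y: [](~<>[](p -> q) | r) requires ~<>[](p -> q) | r at every successor {v, t}.
      At v: ~<>[](p -> q) is false, r is true, so ~<>[](p -> q) | r is true.
      At t: ~<>[](p -> q) is false, r is true, so ~<>[](p -> q) | r is true.
  So [](~<>[](p -> q) | r) is true at y.
Satisfying worlds: {u, v, w, y}

u, v, w, y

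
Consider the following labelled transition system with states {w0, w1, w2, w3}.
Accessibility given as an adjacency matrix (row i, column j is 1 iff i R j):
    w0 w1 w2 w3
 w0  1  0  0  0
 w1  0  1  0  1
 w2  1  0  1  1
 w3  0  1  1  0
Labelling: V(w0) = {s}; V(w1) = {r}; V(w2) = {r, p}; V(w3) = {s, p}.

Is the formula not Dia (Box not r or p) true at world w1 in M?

No

At w1: Dia (Box not r or p) is true, so not Dia (Box not r or p) is false.
  At w1: Dia (Box not r or p) requires Box not r or p at some successor in {w1, w3}.
    Box not r or p holds at w3, so Dia (Box not r or p) is true at w1.
      At w3: Box not r is false, p is true, so Box not r or p is true.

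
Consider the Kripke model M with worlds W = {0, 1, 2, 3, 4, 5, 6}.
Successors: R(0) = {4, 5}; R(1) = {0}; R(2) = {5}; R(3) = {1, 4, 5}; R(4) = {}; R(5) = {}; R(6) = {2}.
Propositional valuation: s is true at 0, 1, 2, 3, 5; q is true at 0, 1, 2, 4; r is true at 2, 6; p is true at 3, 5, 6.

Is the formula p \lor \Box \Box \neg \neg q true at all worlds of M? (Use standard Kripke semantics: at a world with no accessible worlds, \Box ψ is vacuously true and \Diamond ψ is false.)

Let φ = p \lor \Box \Box \neg \neg q. Evaluate φ at each world:
  0 (successors {4, 5}): φ is true.
  1 (successors {0}): φ is false.
  2 (successors {5}): φ is true.
  3 (successors {1, 4, 5}): φ is true.
  4 (successors ∅): φ is true.
  5 (successors ∅): φ is true.
  6 (successors {2}): φ is true.
Detail at 1 (counterexample):
  At 1: p is false, \Box \Box \neg \neg q is false, so p \lor \Box \Box \neg \neg q is false.
    At 1: \Box \Box \neg \neg q requires \Box \neg \neg q at every successor {0}.
      \Box \neg \neg q fails at 0, so \Box \Box \neg \neg q is false at 1.

No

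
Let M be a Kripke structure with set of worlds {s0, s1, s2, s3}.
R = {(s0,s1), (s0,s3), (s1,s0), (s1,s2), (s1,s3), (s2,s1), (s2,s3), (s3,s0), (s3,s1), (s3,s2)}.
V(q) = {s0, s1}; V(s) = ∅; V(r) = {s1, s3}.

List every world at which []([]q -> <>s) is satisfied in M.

s0, s1, s2, s3

Recall that []ψ holds at a world iff ψ holds at every accessible world, and <>ψ holds iff ψ holds at some accessible world.
Let φ = []([]q -> <>s). Evaluate φ at each world:
  s0 (successors {s1, s3}): φ is true.
  s1 (successors {s0, s2, s3}): φ is true.
  s2 (successors {s1, s3}): φ is true.
  s3 (successors {s0, s1, s2}): φ is true.
For instance, at s1:
  At s1: []([]q -> <>s) requires []q -> <>s at every successor {s0, s2, s3}.
      At s0: []q is false, <>s is false, so []q -> <>s is true.
      At s2: []q is false, <>s is false, so []q -> <>s is true.
      At s3: []q is false, <>s is false, so []q -> <>s is true.
  So []([]q -> <>s) is true at s1.
Satisfying worlds: {s0, s1, s2, s3}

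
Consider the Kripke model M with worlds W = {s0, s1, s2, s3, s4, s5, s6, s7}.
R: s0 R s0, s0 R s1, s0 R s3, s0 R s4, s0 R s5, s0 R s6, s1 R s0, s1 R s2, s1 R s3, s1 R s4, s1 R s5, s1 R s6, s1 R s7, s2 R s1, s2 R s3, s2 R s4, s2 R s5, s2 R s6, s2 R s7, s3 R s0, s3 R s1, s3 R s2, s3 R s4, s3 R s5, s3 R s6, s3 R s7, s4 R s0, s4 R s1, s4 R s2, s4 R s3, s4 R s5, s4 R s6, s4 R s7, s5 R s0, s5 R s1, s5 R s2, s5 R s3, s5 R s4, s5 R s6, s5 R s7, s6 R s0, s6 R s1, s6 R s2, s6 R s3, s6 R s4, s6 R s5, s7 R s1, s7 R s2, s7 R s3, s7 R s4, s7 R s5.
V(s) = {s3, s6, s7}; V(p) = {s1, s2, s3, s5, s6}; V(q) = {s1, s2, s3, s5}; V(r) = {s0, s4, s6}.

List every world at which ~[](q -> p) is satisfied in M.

none

Let φ = ~[](q -> p). Evaluate φ at each world:
  s0 (successors {s0, s1, s3, s4, s5, s6}): φ is false.
  s1 (successors {s0, s2, s3, s4, s5, s6, s7}): φ is false.
  s2 (successors {s1, s3, s4, s5, s6, s7}): φ is false.
  s3 (successors {s0, s1, s2, s4, s5, s6, s7}): φ is false.
  s4 (successors {s0, s1, s2, s3, s5, s6, s7}): φ is false.
  s5 (successors {s0, s1, s2, s3, s4, s6, s7}): φ is false.
  s6 (successors {s0, s1, s2, s3, s4, s5}): φ is false.
  s7 (successors {s1, s2, s3, s4, s5}): φ is false.
For instance, at s3:
  At s3: [](q -> p) is true, so ~[](q -> p) is false.
    At s3: [](q -> p) requires q -> p at every successor {s0, s1, s2, s4, s5, s6, s7}.
      At s0: q -> p is true.
      At s1: q -> p is true.
      At s2: q -> p is true.
      At s4: q -> p is true.
      At s5: q -> p is true.
      At s6: q -> p is true.
      At s7: q -> p is true.
    So [](q -> p) is true at s3.
Satisfying worlds: none.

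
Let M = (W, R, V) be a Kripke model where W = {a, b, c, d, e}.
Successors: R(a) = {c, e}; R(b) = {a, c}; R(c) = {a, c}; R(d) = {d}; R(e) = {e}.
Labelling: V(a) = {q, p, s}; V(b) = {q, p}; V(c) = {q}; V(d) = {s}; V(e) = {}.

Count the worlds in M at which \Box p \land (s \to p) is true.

0

Let φ = \Box p \land (s \to p). Evaluate φ at each world:
  a (successors {c, e}): φ is false.
  b (successors {a, c}): φ is false.
  c (successors {a, c}): φ is false.
  d (successors {d}): φ is false.
  e (successors {e}): φ is false.
For instance, at c:
  At c: \Box p is false, s \to p is true, so \Box p \land (s \to p) is false.
    At c: \Box p requires p at every successor {a, c}.
      p fails at c, so \Box p is false at c.
Satisfying worlds: none.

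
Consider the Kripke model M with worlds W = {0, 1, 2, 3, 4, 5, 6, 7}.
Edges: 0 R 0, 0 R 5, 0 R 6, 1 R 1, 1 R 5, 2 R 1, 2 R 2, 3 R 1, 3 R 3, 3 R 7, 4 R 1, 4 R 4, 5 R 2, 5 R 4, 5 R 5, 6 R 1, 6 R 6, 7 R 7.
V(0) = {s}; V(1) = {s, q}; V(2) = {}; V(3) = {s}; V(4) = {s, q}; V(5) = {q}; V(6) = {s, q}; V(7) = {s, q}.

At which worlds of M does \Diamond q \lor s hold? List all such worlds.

Let φ = \Diamond q \lor s. Evaluate φ at each world:
  0 (successors {0, 5, 6}): φ is true.
  1 (successors {1, 5}): φ is true.
  2 (successors {1, 2}): φ is true.
  3 (successors {1, 3, 7}): φ is true.
  4 (successors {1, 4}): φ is true.
  5 (successors {2, 4, 5}): φ is true.
  6 (successors {1, 6}): φ is true.
  7 (successors {7}): φ is true.
For instance, at 5:
  At 5: \Diamond q is true, s is false, so \Diamond q \lor s is true.
    At 5: \Diamond q requires q at some successor in {2, 4, 5}.
      q holds at 4, so \Diamond q is true at 5.
Satisfying worlds: {0, 1, 2, 3, 4, 5, 6, 7}

0, 1, 2, 3, 4, 5, 6, 7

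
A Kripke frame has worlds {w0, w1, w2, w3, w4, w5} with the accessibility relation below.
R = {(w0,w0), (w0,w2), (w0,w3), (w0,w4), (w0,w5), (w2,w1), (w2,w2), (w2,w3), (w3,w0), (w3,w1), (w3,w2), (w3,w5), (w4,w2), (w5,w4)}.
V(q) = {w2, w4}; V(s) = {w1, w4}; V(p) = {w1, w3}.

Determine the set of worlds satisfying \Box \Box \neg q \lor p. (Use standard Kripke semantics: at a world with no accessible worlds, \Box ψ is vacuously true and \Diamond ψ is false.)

Let φ = \Box \Box \neg q \lor p. Evaluate φ at each world:
  w0 (successors {w0, w2, w3, w4, w5}): φ is false.
  w1 (successors ∅): φ is true.
  w2 (successors {w1, w2, w3}): φ is false.
  w3 (successors {w0, w1, w2, w5}): φ is true.
  w4 (successors {w2}): φ is false.
  w5 (successors {w4}): φ is false.
For instance, at w0:
  At w0: \Box \Box \neg q is false, p is false, so \Box \Box \neg q \lor p is false.
    At w0: \Box \Box \neg q requires \Box \neg q at every successor {w0, w2, w3, w4, w5}.
      \Box \neg q fails at w0, so \Box \Box \neg q is false at w0.
Satisfying worlds: {w1, w3}

w1, w3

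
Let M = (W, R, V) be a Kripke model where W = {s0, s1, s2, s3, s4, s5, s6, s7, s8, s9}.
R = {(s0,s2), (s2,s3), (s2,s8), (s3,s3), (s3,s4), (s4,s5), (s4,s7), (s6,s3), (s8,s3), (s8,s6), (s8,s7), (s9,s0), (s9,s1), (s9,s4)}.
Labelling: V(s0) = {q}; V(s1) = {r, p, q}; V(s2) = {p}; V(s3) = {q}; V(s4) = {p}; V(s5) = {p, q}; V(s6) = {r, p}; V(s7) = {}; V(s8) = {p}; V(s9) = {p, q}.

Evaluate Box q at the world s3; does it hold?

At s3: Box q requires q at every successor {s3, s4}.
  q fails at s4, so Box q is false at s3.

No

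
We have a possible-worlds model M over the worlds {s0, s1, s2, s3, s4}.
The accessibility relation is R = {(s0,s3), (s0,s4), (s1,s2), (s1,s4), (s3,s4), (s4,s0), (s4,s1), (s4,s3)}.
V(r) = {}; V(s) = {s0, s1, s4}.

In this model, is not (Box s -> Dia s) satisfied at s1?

At s1: Box s -> Dia s is true, so not (Box s -> Dia s) is false.
  At s1: Box s is false, Dia s is true, so Box s -> Dia s is true.
    At s1: Box s requires s at every successor {s2, s4}.
      s fails at s2, so Box s is false at s1.
    At s1: Dia s requires s at some successor in {s2, s4}.
      s holds at s4, so Dia s is true at s1.

No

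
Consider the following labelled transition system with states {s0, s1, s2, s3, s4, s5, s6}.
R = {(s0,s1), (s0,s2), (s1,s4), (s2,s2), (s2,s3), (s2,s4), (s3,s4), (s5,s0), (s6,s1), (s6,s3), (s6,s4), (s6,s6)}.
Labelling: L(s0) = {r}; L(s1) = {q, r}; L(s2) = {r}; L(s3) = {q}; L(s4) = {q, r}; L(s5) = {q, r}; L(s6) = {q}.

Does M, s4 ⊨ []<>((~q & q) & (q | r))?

Yes

At s4: no accessible worlds, so []<>((~q & q) & (q | r)) holds vacuously.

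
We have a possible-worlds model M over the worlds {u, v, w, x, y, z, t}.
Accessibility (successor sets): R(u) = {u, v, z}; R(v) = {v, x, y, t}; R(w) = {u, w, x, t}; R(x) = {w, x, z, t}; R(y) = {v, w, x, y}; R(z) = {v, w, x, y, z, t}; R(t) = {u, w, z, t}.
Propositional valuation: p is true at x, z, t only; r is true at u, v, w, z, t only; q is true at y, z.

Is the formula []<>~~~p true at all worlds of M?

Recall that []ψ holds at a world iff ψ holds at every accessible world, and <>ψ holds iff ψ holds at some accessible world.
Let φ = []<>~~~p. Evaluate φ at each world:
  u (successors {u, v, z}): φ is true.
  v (successors {v, x, y, t}): φ is true.
  w (successors {u, w, x, t}): φ is true.
  x (successors {w, x, z, t}): φ is true.
  y (successors {v, w, x, y}): φ is true.
  z (successors {v, w, x, y, z, t}): φ is true.
  t (successors {u, w, z, t}): φ is true.
For instance, at w:
  At w: []<>~~~p requires <>~~~p at every successor {u, w, x, t}.
    At u: <>~~~p is true.
    At w: <>~~~p is true.
    At x: <>~~~p is true.
    At t: <>~~~p is true.
  So []<>~~~p is true at w.

Yes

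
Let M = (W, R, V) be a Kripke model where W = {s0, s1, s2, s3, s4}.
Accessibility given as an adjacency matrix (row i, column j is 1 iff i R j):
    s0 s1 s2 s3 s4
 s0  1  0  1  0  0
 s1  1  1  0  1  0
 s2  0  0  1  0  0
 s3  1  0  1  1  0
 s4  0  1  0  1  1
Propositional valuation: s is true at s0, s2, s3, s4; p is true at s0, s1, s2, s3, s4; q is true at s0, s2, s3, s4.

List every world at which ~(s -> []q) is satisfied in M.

s4

Let φ = ~(s -> []q). Evaluate φ at each world:
  s0 (successors {s0, s2}): φ is false.
  s1 (successors {s0, s1, s3}): φ is false.
  s2 (successors {s2}): φ is false.
  s3 (successors {s0, s2, s3}): φ is false.
  s4 (successors {s1, s3, s4}): φ is true.
For instance, at s4:
  At s4: s -> []q is false, so ~(s -> []q) is true.
    At s4: s is true, []q is false, so s -> []q is false.
      At s4: []q requires q at every successor {s1, s3, s4}.
        q fails at s1, so []q is false at s4.
Satisfying worlds: {s4}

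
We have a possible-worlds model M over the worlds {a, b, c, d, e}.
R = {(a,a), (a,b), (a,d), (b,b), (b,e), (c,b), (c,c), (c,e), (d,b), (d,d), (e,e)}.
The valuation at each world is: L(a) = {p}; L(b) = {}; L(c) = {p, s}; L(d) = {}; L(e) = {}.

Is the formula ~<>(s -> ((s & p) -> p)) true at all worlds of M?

No

Let φ = ~<>(s -> ((s & p) -> p)). Evaluate φ at each world:
  a (successors {a, b, d}): φ is false.
  b (successors {b, e}): φ is false.
  c (successors {b, c, e}): φ is false.
  d (successors {b, d}): φ is false.
  e (successors {e}): φ is false.
Detail at a (counterexample):
  At a: <>(s -> ((s & p) -> p)) is true, so ~<>(s -> ((s & p) -> p)) is false.
    At a: <>(s -> ((s & p) -> p)) requires s -> ((s & p) -> p) at some successor in {a, b, d}.
      s -> ((s & p) -> p) holds at a, so <>(s -> ((s & p) -> p)) is true at a.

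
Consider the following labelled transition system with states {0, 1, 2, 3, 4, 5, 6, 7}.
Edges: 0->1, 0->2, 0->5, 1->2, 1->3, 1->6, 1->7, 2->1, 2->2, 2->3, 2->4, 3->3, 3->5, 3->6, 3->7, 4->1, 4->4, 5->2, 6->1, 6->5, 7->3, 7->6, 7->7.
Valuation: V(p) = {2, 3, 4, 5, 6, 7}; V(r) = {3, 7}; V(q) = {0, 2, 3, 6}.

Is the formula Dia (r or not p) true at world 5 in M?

No

At 5: Dia (r or not p) requires r or not p at some successor in {2}.
  At 2: r or not p is false.
So Dia (r or not p) is false at 5.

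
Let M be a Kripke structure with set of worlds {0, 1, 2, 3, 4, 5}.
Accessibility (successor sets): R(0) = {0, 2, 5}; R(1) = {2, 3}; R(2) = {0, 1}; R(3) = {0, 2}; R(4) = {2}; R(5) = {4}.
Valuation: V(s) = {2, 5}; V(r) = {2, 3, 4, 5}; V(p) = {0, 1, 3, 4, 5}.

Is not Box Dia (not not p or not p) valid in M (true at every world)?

No

Recall that Box ψ holds at a world iff ψ holds at every accessible world, and Dia ψ holds iff ψ holds at some accessible world.
Let φ = not Box Dia (not not p or not p). Evaluate φ at each world:
  0 (successors {0, 2, 5}): φ is false.
  1 (successors {2, 3}): φ is false.
  2 (successors {0, 1}): φ is false.
  3 (successors {0, 2}): φ is false.
  4 (successors {2}): φ is false.
  5 (successors {4}): φ is false.
Detail at 0 (counterexample):
  At 0: Box Dia (not not p or not p) is true, so not Box Dia (not not p or not p) is false.
    At 0: Box Dia (not not p or not p) requires Dia (not not p or not p) at every successor {0, 2, 5}.
      At 0: Dia (not not p or not p) is true.
      At 2: Dia (not not p or not p) is true.
      At 5: Dia (not not p or not p) is true.
    So Box Dia (not not p or not p) is true at 0.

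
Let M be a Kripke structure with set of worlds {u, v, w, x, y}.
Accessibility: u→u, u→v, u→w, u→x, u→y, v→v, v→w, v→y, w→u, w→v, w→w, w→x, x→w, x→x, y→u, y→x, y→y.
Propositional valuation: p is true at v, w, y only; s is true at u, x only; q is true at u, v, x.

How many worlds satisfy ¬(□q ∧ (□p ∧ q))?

5

Let φ = ¬(□q ∧ (□p ∧ q)). Evaluate φ at each world:
  u (successors {u, v, w, x, y}): φ is true.
  v (successors {v, w, y}): φ is true.
  w (successors {u, v, w, x}): φ is true.
  x (successors {w, x}): φ is true.
  y (successors {u, x, y}): φ is true.
For instance, at v:
  At v: □q ∧ (□p ∧ q) is false, so ¬(□q ∧ (□p ∧ q)) is true.
    At v: □q is false, □p ∧ q is true, so □q ∧ (□p ∧ q) is false.
      At v: □q requires q at every successor {v, w, y}.
        q fails at w, so □q is false at v.
      At v: □p is true, q is true, so □p ∧ q is true.
Satisfying worlds: {u, v, w, x, y}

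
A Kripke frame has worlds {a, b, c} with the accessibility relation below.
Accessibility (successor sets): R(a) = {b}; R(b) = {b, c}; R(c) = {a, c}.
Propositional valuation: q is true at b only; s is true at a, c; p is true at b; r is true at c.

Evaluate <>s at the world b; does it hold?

Yes

At b: <>s requires s at some successor in {b, c}.
  s holds at c, so <>s is true at b.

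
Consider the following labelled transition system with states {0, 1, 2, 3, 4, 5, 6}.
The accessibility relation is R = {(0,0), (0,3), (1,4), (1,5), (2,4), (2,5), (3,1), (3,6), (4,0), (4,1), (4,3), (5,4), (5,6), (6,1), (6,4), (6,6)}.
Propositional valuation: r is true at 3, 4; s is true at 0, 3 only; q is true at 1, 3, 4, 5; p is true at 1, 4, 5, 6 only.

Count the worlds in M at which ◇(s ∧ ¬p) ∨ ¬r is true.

Let φ = ◇(s ∧ ¬p) ∨ ¬r. Evaluate φ at each world:
  0 (successors {0, 3}): φ is true.
  1 (successors {4, 5}): φ is true.
  2 (successors {4, 5}): φ is true.
  3 (successors {1, 6}): φ is false.
  4 (successors {0, 1, 3}): φ is true.
  5 (successors {4, 6}): φ is true.
  6 (successors {1, 4, 6}): φ is true.
For instance, at 4:
  At 4: ◇(s ∧ ¬p) is true, ¬r is false, so ◇(s ∧ ¬p) ∨ ¬r is true.
    At 4: ◇(s ∧ ¬p) requires s ∧ ¬p at some successor in {0, 1, 3}.
      s ∧ ¬p holds at 0, so ◇(s ∧ ¬p) is true at 4.
Satisfying worlds: {0, 1, 2, 4, 5, 6}

6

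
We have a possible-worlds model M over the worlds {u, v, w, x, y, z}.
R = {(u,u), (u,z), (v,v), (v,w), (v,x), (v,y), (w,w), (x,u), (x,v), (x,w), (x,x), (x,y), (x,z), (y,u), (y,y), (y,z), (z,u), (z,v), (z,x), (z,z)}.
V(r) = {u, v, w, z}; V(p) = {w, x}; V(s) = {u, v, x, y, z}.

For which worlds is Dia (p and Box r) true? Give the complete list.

v, w, x

Recall that Box ψ holds at a world iff ψ holds at every accessible world, and Dia ψ holds iff ψ holds at some accessible world.
Let φ = Dia (p and Box r). Evaluate φ at each world:
  u (successors {u, z}): φ is false.
  v (successors {v, w, x, y}): φ is true.
  w (successors {w}): φ is true.
  x (successors {u, v, w, x, y, z}): φ is true.
  y (successors {u, y, z}): φ is false.
  z (successors {u, v, x, z}): φ is false.
For instance, at u:
  At u: Dia (p and Box r) requires p and Box r at some successor in {u, z}.
    At u: p and Box r is false.
    At z: p and Box r is false.
  So Dia (p and Box r) is false at u.
Satisfying worlds: {v, w, x}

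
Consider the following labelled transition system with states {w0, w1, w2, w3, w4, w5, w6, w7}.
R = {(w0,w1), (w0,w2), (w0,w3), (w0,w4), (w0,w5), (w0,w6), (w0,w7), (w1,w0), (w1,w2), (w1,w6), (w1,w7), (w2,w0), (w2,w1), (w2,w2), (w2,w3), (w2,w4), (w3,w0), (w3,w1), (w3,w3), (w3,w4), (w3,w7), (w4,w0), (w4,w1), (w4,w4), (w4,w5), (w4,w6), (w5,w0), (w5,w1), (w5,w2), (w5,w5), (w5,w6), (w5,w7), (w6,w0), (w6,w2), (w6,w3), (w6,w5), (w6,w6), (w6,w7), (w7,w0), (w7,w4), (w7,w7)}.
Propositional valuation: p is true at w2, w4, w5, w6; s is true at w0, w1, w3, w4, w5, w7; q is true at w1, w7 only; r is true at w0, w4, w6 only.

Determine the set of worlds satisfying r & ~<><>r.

none

Recall that <>ψ holds at a world iff ψ holds at some accessible world.
Let φ = r & ~<><>r. Evaluate φ at each world:
  w0 (successors {w1, w2, w3, w4, w5, w6, w7}): φ is false.
  w1 (successors {w0, w2, w6, w7}): φ is false.
  w2 (successors {w0, w1, w2, w3, w4}): φ is false.
  w3 (successors {w0, w1, w3, w4, w7}): φ is false.
  w4 (successors {w0, w1, w4, w5, w6}): φ is false.
  w5 (successors {w0, w1, w2, w5, w6, w7}): φ is false.
  w6 (successors {w0, w2, w3, w5, w6, w7}): φ is false.
  w7 (successors {w0, w4, w7}): φ is false.
For instance, at w6:
  At w6: r is true, ~<><>r is false, so r & ~<><>r is false.
    At w6: <><>r is true, so ~<><>r is false.
      At w6: <><>r requires <>r at some successor in {w0, w2, w3, w5, w6, w7}.
        <>r holds at w0, so <><>r is true at w6.
Satisfying worlds: none.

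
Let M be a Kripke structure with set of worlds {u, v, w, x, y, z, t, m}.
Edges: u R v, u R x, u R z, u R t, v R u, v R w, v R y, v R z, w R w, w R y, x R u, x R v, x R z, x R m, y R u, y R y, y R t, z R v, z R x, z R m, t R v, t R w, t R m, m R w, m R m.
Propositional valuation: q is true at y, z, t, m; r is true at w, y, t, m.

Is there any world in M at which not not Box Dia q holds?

Yes

Let φ = not not Box Dia q. Evaluate φ at each world:
  u (successors {v, x, z, t}): φ is true.
  v (successors {u, w, y, z}): φ is true.
  w (successors {w, y}): φ is true.
  x (successors {u, v, z, m}): φ is true.
  y (successors {u, y, t}): φ is true.
  z (successors {v, x, m}): φ is true.
  t (successors {v, w, m}): φ is true.
  m (successors {w, m}): φ is true.
Detail at u (witness):
  At u: not Box Dia q is false, so not not Box Dia q is true.
    At u: Box Dia q is true, so not Box Dia q is false.
      At u: Box Dia q requires Dia q at every successor {v, x, z, t}.
        At v: Dia q is true.
        At x: Dia q is true.
        At z: Dia q is true.
        At t: Dia q is true.
      So Box Dia q is true at u.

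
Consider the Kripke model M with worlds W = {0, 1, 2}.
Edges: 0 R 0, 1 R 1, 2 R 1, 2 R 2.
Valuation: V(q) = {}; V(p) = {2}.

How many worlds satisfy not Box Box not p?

Recall that Box ψ holds at a world iff ψ holds at every accessible world, and Dia ψ holds iff ψ holds at some accessible world.
Let φ = not Box Box not p. Evaluate φ at each world:
  0 (successors {0}): φ is false.
  1 (successors {1}): φ is false.
  2 (successors {1, 2}): φ is true.
For instance, at 0:
  At 0: Box Box not p is true, so not Box Box not p is false.
    At 0: Box Box not p requires Box not p at every successor {0}.
      At 0: Box not p is true.
    So Box Box not p is true at 0.
Satisfying worlds: {2}

1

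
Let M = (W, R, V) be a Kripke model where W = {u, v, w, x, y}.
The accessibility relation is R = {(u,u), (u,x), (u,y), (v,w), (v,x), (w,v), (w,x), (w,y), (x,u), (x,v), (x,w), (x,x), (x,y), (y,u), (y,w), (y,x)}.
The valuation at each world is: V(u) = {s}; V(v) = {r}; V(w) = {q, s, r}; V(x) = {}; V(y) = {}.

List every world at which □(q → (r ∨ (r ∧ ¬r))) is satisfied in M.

u, v, w, x, y

Let φ = □(q → (r ∨ (r ∧ ¬r))). Evaluate φ at each world:
  u (successors {u, x, y}): φ is true.
  v (successors {w, x}): φ is true.
  w (successors {v, x, y}): φ is true.
  x (successors {u, v, w, x, y}): φ is true.
  y (successors {u, w, x}): φ is true.
For instance, at x:
  At x: □(q → (r ∨ (r ∧ ¬r))) requires q → (r ∨ (r ∧ ¬r)) at every successor {u, v, w, x, y}.
    At u: q → (r ∨ (r ∧ ¬r)) is true.
    At v: q → (r ∨ (r ∧ ¬r)) is true.
    At w: q → (r ∨ (r ∧ ¬r)) is true.
    At x: q → (r ∨ (r ∧ ¬r)) is true.
    At y: q → (r ∨ (r ∧ ¬r)) is true.
  So □(q → (r ∨ (r ∧ ¬r))) is true at x.
Satisfying worlds: {u, v, w, x, y}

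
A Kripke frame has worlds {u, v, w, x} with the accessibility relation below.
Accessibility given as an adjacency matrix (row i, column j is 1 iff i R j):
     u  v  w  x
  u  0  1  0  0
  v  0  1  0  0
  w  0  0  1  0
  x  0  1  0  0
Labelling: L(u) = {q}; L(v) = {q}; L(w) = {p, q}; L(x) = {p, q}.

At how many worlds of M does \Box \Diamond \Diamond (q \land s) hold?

0

Let φ = \Box \Diamond \Diamond (q \land s). Evaluate φ at each world:
  u (successors {v}): φ is false.
  v (successors {v}): φ is false.
  w (successors {w}): φ is false.
  x (successors {v}): φ is false.
For instance, at w:
  At w: \Box \Diamond \Diamond (q \land s) requires \Diamond \Diamond (q \land s) at every successor {w}.
    \Diamond \Diamond (q \land s) fails at w, so \Box \Diamond \Diamond (q \land s) is false at w.
      At w: \Diamond \Diamond (q \land s) requires \Diamond (q \land s) at some successor in {w}.
        At w: \Diamond (q \land s) is false.
      So \Diamond \Diamond (q \land s) is false at w.
Satisfying worlds: none.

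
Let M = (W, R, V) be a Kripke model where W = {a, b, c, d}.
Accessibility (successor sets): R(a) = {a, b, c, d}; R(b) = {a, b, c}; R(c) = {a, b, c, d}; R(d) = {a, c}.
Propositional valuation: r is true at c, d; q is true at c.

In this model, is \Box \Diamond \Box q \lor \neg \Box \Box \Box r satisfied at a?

Yes

Recall that \Box ψ holds at a world iff ψ holds at every accessible world, and \Diamond ψ holds iff ψ holds at some accessible world.
At a: \Box \Diamond \Box q is false, \neg \Box \Box \Box r is true, so \Box \Diamond \Box q \lor \neg \Box \Box \Box r is true.
  At a: \Box \Diamond \Box q requires \Diamond \Box q at every successor {a, b, c, d}.
    \Diamond \Box q fails at a, so \Box \Diamond \Box q is false at a.
      At a: \Diamond \Box q requires \Box q at some successor in {a, b, c, d}.
        At a: \Box q is false.
        At b: \Box q is false.
        At c: \Box q is false.
        At d: \Box q is false.
      So \Diamond \Box q is false at a.
  At a: \Box \Box \Box r is false, so \neg \Box \Box \Box r is true.
    At a: \Box \Box \Box r requires \Box \Box r at every successor {a, b, c, d}.
      \Box \Box r fails at a, so \Box \Box \Box r is false at a.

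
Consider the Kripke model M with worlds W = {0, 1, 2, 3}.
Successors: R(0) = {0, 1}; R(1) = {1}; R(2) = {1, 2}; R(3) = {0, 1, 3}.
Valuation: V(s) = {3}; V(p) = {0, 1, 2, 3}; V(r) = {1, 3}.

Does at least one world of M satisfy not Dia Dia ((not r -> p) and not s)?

No

Let φ = not Dia Dia ((not r -> p) and not s). Evaluate φ at each world:
  0 (successors {0, 1}): φ is false.
  1 (successors {1}): φ is false.
  2 (successors {1, 2}): φ is false.
  3 (successors {0, 1, 3}): φ is false.
For instance, at 3:
  At 3: Dia Dia ((not r -> p) and not s) is true, so not Dia Dia ((not r -> p) and not s) is false.
    At 3: Dia Dia ((not r -> p) and not s) requires Dia ((not r -> p) and not s) at some successor in {0, 1, 3}.
      Dia ((not r -> p) and not s) holds at 0, so Dia Dia ((not r -> p) and not s) is true at 3.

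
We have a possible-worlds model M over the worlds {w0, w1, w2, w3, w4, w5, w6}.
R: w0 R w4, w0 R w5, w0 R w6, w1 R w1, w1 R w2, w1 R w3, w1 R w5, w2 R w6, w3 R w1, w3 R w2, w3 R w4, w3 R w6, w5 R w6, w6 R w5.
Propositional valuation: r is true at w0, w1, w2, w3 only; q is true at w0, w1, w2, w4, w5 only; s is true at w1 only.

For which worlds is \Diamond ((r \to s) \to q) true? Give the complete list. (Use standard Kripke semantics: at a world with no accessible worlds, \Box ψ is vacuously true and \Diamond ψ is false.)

Let φ = \Diamond ((r \to s) \to q). Evaluate φ at each world:
  w0 (successors {w4, w5, w6}): φ is true.
  w1 (successors {w1, w2, w3, w5}): φ is true.
  w2 (successors {w6}): φ is false.
  w3 (successors {w1, w2, w4, w6}): φ is true.
  w4 (successors ∅): φ is false.
  w5 (successors {w6}): φ is false.
  w6 (successors {w5}): φ is true.
For instance, at w1:
  At w1: \Diamond ((r \to s) \to q) requires (r \to s) \to q at some successor in {w1, w2, w3, w5}.
    (r \to s) \to q holds at w1, so \Diamond ((r \to s) \to q) is true at w1.
Satisfying worlds: {w0, w1, w3, w6}

w0, w1, w3, w6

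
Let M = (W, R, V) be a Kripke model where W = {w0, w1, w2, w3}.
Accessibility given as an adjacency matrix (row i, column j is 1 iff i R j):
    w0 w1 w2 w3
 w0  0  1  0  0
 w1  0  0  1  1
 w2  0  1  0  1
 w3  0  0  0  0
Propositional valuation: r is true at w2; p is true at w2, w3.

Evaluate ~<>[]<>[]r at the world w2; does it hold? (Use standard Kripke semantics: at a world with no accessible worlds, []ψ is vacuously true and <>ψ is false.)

At w2: <>[]<>[]r is true, so ~<>[]<>[]r is false.
  At w2: <>[]<>[]r requires []<>[]r at some successor in {w1, w3}.
    []<>[]r holds at w3, so <>[]<>[]r is true at w2.
      At w3: no accessible worlds, so []<>[]r holds vacuously.

No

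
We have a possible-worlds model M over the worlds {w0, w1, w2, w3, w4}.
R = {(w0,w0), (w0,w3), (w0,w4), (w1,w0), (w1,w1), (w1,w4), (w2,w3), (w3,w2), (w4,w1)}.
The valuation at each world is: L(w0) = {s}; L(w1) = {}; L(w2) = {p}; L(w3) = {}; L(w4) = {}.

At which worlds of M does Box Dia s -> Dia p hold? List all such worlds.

w0, w1, w2, w3

Let φ = Box Dia s -> Dia p. Evaluate φ at each world:
  w0 (successors {w0, w3, w4}): φ is true.
  w1 (successors {w0, w1, w4}): φ is true.
  w2 (successors {w3}): φ is true.
  w3 (successors {w2}): φ is true.
  w4 (successors {w1}): φ is false.
For instance, at w0:
  At w0: Box Dia s is false, Dia p is false, so Box Dia s -> Dia p is true.
    At w0: Box Dia s requires Dia s at every successor {w0, w3, w4}.
      Dia s fails at w3, so Box Dia s is false at w0.
    At w0: Dia p requires p at some successor in {w0, w3, w4}.
      At w0: p is false.
      At w3: p is false.
      At w4: p is false.
    So Dia p is false at w0.
Satisfying worlds: {w0, w1, w2, w3}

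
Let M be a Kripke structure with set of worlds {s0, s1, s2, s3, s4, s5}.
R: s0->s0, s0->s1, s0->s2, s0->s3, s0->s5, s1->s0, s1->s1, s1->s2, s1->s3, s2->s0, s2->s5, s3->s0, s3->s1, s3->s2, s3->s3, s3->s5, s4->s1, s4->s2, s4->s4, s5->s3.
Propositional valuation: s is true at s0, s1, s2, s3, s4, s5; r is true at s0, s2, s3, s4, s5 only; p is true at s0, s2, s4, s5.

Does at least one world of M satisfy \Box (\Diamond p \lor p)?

Let φ = \Box (\Diamond p \lor p). Evaluate φ at each world:
  s0 (successors {s0, s1, s2, s3, s5}): φ is true.
  s1 (successors {s0, s1, s2, s3}): φ is true.
  s2 (successors {s0, s5}): φ is true.
  s3 (successors {s0, s1, s2, s3, s5}): φ is true.
  s4 (successors {s1, s2, s4}): φ is true.
  s5 (successors {s3}): φ is true.
Detail at s0 (witness):
  At s0: \Box (\Diamond p \lor p) requires \Diamond p \lor p at every successor {s0, s1, s2, s3, s5}.
    At s0: \Diamond p \lor p is true.
    At s1: \Diamond p \lor p is true.
    At s2: \Diamond p \lor p is true.
    At s3: \Diamond p \lor p is true.
    At s5: \Diamond p \lor p is true.
  So \Box (\Diamond p \lor p) is true at s0.

Yes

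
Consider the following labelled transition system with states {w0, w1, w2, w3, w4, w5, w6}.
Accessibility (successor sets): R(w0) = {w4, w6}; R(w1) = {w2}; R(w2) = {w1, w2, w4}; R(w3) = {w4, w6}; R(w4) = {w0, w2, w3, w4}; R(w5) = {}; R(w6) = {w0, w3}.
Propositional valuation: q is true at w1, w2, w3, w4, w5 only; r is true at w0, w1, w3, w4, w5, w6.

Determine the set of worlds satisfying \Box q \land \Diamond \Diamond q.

Recall that \Box ψ holds at a world iff ψ holds at every accessible world, and \Diamond ψ holds iff ψ holds at some accessible world.
Let φ = \Box q \land \Diamond \Diamond q. Evaluate φ at each world:
  w0 (successors {w4, w6}): φ is false.
  w1 (successors {w2}): φ is true.
  w2 (successors {w1, w2, w4}): φ is true.
  w3 (successors {w4, w6}): φ is false.
  w4 (successors {w0, w2, w3, w4}): φ is false.
  w5 (successors ∅): φ is false.
  w6 (successors {w0, w3}): φ is false.
For instance, at w0:
  At w0: \Box q is false, \Diamond \Diamond q is true, so \Box q \land \Diamond \Diamond q is false.
    At w0: \Box q requires q at every successor {w4, w6}.
      q fails at w6, so \Box q is false at w0.
    At w0: \Diamond \Diamond q requires \Diamond q at some successor in {w4, w6}.
      \Diamond q holds at w4, so \Diamond \Diamond q is true at w0.
Satisfying worlds: {w1, w2}

w1, w2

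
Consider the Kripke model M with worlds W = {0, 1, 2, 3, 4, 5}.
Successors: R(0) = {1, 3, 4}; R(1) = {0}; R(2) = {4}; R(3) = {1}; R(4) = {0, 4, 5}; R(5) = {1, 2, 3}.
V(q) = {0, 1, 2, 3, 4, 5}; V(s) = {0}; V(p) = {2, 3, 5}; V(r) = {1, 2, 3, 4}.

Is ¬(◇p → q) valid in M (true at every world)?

Let φ = ¬(◇p → q). Evaluate φ at each world:
  0 (successors {1, 3, 4}): φ is false.
  1 (successors {0}): φ is false.
  2 (successors {4}): φ is false.
  3 (successors {1}): φ is false.
  4 (successors {0, 4, 5}): φ is false.
  5 (successors {1, 2, 3}): φ is false.
Detail at 0 (counterexample):
  At 0: ◇p → q is true, so ¬(◇p → q) is false.
    At 0: ◇p is true, q is true, so ◇p → q is true.
      At 0: ◇p requires p at some successor in {1, 3, 4}.
        p holds at 3, so ◇p is true at 0.

No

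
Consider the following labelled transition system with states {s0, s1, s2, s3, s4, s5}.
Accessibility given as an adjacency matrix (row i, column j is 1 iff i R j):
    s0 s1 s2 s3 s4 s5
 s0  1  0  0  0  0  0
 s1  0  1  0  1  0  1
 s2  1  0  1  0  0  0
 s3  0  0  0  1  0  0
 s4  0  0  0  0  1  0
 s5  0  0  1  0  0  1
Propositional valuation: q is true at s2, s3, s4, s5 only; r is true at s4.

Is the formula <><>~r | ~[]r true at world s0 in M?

Yes

At s0: <><>~r is true, ~[]r is true, so <><>~r | ~[]r is true.
  At s0: <><>~r requires <>~r at some successor in {s0}.
    <>~r holds at s0, so <><>~r is true at s0.
      At s0: <>~r requires ~r at some successor in {s0}.
        ~r holds at s0, so <>~r is true at s0.
  At s0: []r is false, so ~[]r is true.
    At s0: []r requires r at every successor {s0}.
      r fails at s0, so []r is false at s0.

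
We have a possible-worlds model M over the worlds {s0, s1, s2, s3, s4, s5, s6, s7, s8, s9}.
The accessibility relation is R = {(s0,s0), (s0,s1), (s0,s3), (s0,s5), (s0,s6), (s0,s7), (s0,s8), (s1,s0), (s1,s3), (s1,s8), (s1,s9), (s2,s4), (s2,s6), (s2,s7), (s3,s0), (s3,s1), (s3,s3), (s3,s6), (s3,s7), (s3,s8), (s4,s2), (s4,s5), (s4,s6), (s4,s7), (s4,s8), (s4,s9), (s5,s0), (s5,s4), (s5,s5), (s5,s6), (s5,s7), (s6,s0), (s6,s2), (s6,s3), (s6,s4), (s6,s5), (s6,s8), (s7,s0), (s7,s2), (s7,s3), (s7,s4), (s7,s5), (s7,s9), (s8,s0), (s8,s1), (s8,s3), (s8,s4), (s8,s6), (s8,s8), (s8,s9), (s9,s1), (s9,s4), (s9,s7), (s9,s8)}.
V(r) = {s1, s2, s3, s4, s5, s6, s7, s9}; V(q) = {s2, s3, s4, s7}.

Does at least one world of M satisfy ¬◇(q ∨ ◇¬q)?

No

Let φ = ¬◇(q ∨ ◇¬q). Evaluate φ at each world:
  s0 (successors {s0, s1, s3, s5, s6, s7, s8}): φ is false.
  s1 (successors {s0, s3, s8, s9}): φ is false.
  s2 (successors {s4, s6, s7}): φ is false.
  s3 (successors {s0, s1, s3, s6, s7, s8}): φ is false.
  s4 (successors {s2, s5, s6, s7, s8, s9}): φ is false.
  s5 (successors {s0, s4, s5, s6, s7}): φ is false.
  s6 (successors {s0, s2, s3, s4, s5, s8}): φ is false.
  s7 (successors {s0, s2, s3, s4, s5, s9}): φ is false.
  s8 (successors {s0, s1, s3, s4, s6, s8, s9}): φ is false.
  s9 (successors {s1, s4, s7, s8}): φ is false.
For instance, at s0:
  At s0: ◇(q ∨ ◇¬q) is true, so ¬◇(q ∨ ◇¬q) is false.
    At s0: ◇(q ∨ ◇¬q) requires q ∨ ◇¬q at some successor in {s0, s1, s3, s5, s6, s7, s8}.
      q ∨ ◇¬q holds at s0, so ◇(q ∨ ◇¬q) is true at s0.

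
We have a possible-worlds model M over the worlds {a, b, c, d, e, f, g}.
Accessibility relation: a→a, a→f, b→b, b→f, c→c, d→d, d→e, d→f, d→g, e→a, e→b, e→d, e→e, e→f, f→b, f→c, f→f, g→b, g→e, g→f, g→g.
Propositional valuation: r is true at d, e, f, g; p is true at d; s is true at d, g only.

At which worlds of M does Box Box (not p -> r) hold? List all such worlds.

none

Let φ = Box Box (not p -> r). Evaluate φ at each world:
  a (successors {a, f}): φ is false.
  b (successors {b, f}): φ is false.
  c (successors {c}): φ is false.
  d (successors {d, e, f, g}): φ is false.
  e (successors {a, b, d, e, f}): φ is false.
  f (successors {b, c, f}): φ is false.
  g (successors {b, e, f, g}): φ is false.
For instance, at c:
  At c: Box Box (not p -> r) requires Box (not p -> r) at every successor {c}.
    Box (not p -> r) fails at c, so Box Box (not p -> r) is false at c.
      At c: Box (not p -> r) requires not p -> r at every successor {c}.
        not p -> r fails at c, so Box (not p -> r) is false at c.
Satisfying worlds: none.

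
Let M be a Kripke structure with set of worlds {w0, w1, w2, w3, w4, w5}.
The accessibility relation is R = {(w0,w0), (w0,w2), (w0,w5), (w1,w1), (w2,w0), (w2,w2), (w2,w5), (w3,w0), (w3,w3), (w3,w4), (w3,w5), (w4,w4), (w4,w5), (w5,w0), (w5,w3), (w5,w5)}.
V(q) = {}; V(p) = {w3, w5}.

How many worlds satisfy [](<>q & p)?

Recall that []ψ holds at a world iff ψ holds at every accessible world, and <>ψ holds iff ψ holds at some accessible world.
Let φ = [](<>q & p). Evaluate φ at each world:
  w0 (successors {w0, w2, w5}): φ is false.
  w1 (successors {w1}): φ is false.
  w2 (successors {w0, w2, w5}): φ is false.
  w3 (successors {w0, w3, w4, w5}): φ is false.
  w4 (successors {w4, w5}): φ is false.
  w5 (successors {w0, w3, w5}): φ is false.
For instance, at w4:
  At w4: [](<>q & p) requires <>q & p at every successor {w4, w5}.
    <>q & p fails at w4, so [](<>q & p) is false at w4.
      At w4: <>q is false, p is false, so <>q & p is false.
Satisfying worlds: none.

0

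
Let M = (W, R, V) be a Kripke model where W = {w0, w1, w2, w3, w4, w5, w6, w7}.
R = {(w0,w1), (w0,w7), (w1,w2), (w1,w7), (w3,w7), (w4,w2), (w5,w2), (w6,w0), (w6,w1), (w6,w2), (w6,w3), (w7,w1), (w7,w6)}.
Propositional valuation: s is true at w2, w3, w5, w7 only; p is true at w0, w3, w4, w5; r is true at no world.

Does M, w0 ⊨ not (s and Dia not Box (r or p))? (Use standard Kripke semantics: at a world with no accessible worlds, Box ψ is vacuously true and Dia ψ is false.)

Yes

At w0: s and Dia not Box (r or p) is false, so not (s and Dia not Box (r or p)) is true.
  At w0: s is false, Dia not Box (r or p) is true, so s and Dia not Box (r or p) is false.
    At w0: Dia not Box (r or p) requires not Box (r or p) at some successor in {w1, w7}.
      not Box (r or p) holds at w1, so Dia not Box (r or p) is true at w0.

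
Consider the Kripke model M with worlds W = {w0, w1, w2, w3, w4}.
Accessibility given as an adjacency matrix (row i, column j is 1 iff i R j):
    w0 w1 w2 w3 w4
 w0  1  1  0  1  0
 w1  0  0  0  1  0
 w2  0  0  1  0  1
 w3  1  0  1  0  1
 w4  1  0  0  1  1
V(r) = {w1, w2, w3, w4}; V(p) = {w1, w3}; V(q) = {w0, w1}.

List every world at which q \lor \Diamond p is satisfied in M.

w0, w1, w4

Let φ = q \lor \Diamond p. Evaluate φ at each world:
  w0 (successors {w0, w1, w3}): φ is true.
  w1 (successors {w3}): φ is true.
  w2 (successors {w2, w4}): φ is false.
  w3 (successors {w0, w2, w4}): φ is false.
  w4 (successors {w0, w3, w4}): φ is true.
For instance, at w1:
  At w1: q is true, \Diamond p is true, so q \lor \Diamond p is true.
    At w1: \Diamond p requires p at some successor in {w3}.
      p holds at w3, so \Diamond p is true at w1.
Satisfying worlds: {w0, w1, w4}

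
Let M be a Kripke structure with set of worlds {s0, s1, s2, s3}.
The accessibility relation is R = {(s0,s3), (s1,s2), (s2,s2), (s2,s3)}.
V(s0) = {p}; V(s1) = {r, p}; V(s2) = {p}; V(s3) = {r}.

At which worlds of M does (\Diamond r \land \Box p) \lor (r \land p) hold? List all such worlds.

Recall that \Box ψ holds at a world iff ψ holds at every accessible world, and \Diamond ψ holds iff ψ holds at some accessible world.
Let φ = (\Diamond r \land \Box p) \lor (r \land p). Evaluate φ at each world:
  s0 (successors {s3}): φ is false.
  s1 (successors {s2}): φ is true.
  s2 (successors {s2, s3}): φ is false.
  s3 (successors ∅): φ is false.
For instance, at s2:
  At s2: \Diamond r \land \Box p is false, r \land p is false, so (\Diamond r \land \Box p) \lor (r \land p) is false.
    At s2: \Diamond r is true, \Box p is false, so \Diamond r \land \Box p is false.
      At s2: \Diamond r requires r at some successor in {s2, s3}.
        r holds at s3, so \Diamond r is true at s2.
      At s2: \Box p requires p at every successor {s2, s3}.
        p fails at s3, so \Box p is false at s2.
Satisfying worlds: {s1}

s1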